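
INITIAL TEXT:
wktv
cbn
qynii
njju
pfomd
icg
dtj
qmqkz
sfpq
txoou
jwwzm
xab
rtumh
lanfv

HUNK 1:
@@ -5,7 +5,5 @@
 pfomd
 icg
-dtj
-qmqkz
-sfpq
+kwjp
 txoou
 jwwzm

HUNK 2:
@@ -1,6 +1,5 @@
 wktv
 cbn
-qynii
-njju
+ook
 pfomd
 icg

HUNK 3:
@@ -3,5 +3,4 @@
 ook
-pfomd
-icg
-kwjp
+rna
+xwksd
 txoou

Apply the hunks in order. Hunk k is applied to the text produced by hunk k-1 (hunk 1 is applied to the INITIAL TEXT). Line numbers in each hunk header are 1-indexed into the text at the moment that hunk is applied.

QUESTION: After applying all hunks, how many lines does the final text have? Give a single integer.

Answer: 10

Derivation:
Hunk 1: at line 5 remove [dtj,qmqkz,sfpq] add [kwjp] -> 12 lines: wktv cbn qynii njju pfomd icg kwjp txoou jwwzm xab rtumh lanfv
Hunk 2: at line 1 remove [qynii,njju] add [ook] -> 11 lines: wktv cbn ook pfomd icg kwjp txoou jwwzm xab rtumh lanfv
Hunk 3: at line 3 remove [pfomd,icg,kwjp] add [rna,xwksd] -> 10 lines: wktv cbn ook rna xwksd txoou jwwzm xab rtumh lanfv
Final line count: 10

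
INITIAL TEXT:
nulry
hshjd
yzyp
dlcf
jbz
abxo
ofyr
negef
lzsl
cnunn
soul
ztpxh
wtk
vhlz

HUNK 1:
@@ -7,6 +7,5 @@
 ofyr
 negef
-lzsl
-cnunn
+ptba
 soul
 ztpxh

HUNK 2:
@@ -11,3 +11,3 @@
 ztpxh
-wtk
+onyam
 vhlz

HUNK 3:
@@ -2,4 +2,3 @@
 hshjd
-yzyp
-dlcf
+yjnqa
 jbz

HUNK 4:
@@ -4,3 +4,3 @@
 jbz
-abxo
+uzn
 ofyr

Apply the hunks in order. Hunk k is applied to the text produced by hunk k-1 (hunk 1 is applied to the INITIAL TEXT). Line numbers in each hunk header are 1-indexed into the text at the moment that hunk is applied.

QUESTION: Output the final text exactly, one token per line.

Answer: nulry
hshjd
yjnqa
jbz
uzn
ofyr
negef
ptba
soul
ztpxh
onyam
vhlz

Derivation:
Hunk 1: at line 7 remove [lzsl,cnunn] add [ptba] -> 13 lines: nulry hshjd yzyp dlcf jbz abxo ofyr negef ptba soul ztpxh wtk vhlz
Hunk 2: at line 11 remove [wtk] add [onyam] -> 13 lines: nulry hshjd yzyp dlcf jbz abxo ofyr negef ptba soul ztpxh onyam vhlz
Hunk 3: at line 2 remove [yzyp,dlcf] add [yjnqa] -> 12 lines: nulry hshjd yjnqa jbz abxo ofyr negef ptba soul ztpxh onyam vhlz
Hunk 4: at line 4 remove [abxo] add [uzn] -> 12 lines: nulry hshjd yjnqa jbz uzn ofyr negef ptba soul ztpxh onyam vhlz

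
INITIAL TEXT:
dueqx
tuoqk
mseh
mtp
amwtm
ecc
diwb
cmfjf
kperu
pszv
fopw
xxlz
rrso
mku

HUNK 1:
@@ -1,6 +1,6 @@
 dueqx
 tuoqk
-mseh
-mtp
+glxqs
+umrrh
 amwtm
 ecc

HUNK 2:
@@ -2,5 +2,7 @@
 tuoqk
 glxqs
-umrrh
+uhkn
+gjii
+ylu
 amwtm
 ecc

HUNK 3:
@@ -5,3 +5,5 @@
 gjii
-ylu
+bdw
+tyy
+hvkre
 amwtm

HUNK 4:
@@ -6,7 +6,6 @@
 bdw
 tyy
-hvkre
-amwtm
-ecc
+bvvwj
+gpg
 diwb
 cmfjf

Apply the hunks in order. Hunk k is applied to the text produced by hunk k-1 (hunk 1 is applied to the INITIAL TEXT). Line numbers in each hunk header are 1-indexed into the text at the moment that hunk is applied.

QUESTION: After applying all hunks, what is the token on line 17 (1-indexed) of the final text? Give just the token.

Hunk 1: at line 1 remove [mseh,mtp] add [glxqs,umrrh] -> 14 lines: dueqx tuoqk glxqs umrrh amwtm ecc diwb cmfjf kperu pszv fopw xxlz rrso mku
Hunk 2: at line 2 remove [umrrh] add [uhkn,gjii,ylu] -> 16 lines: dueqx tuoqk glxqs uhkn gjii ylu amwtm ecc diwb cmfjf kperu pszv fopw xxlz rrso mku
Hunk 3: at line 5 remove [ylu] add [bdw,tyy,hvkre] -> 18 lines: dueqx tuoqk glxqs uhkn gjii bdw tyy hvkre amwtm ecc diwb cmfjf kperu pszv fopw xxlz rrso mku
Hunk 4: at line 6 remove [hvkre,amwtm,ecc] add [bvvwj,gpg] -> 17 lines: dueqx tuoqk glxqs uhkn gjii bdw tyy bvvwj gpg diwb cmfjf kperu pszv fopw xxlz rrso mku
Final line 17: mku

Answer: mku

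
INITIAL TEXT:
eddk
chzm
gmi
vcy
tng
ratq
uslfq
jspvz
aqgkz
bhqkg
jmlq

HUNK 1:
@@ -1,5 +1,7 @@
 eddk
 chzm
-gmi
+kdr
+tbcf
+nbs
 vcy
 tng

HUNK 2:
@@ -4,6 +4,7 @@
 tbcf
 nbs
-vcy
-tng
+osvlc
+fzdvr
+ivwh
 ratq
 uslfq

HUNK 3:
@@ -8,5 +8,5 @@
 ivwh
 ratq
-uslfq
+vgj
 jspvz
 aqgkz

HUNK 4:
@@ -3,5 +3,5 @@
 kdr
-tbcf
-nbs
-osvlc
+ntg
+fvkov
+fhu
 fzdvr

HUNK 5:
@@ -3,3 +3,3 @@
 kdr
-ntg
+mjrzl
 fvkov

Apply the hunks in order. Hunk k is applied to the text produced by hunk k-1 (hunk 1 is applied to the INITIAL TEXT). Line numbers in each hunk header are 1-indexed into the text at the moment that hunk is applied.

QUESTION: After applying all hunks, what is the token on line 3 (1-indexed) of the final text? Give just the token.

Answer: kdr

Derivation:
Hunk 1: at line 1 remove [gmi] add [kdr,tbcf,nbs] -> 13 lines: eddk chzm kdr tbcf nbs vcy tng ratq uslfq jspvz aqgkz bhqkg jmlq
Hunk 2: at line 4 remove [vcy,tng] add [osvlc,fzdvr,ivwh] -> 14 lines: eddk chzm kdr tbcf nbs osvlc fzdvr ivwh ratq uslfq jspvz aqgkz bhqkg jmlq
Hunk 3: at line 8 remove [uslfq] add [vgj] -> 14 lines: eddk chzm kdr tbcf nbs osvlc fzdvr ivwh ratq vgj jspvz aqgkz bhqkg jmlq
Hunk 4: at line 3 remove [tbcf,nbs,osvlc] add [ntg,fvkov,fhu] -> 14 lines: eddk chzm kdr ntg fvkov fhu fzdvr ivwh ratq vgj jspvz aqgkz bhqkg jmlq
Hunk 5: at line 3 remove [ntg] add [mjrzl] -> 14 lines: eddk chzm kdr mjrzl fvkov fhu fzdvr ivwh ratq vgj jspvz aqgkz bhqkg jmlq
Final line 3: kdr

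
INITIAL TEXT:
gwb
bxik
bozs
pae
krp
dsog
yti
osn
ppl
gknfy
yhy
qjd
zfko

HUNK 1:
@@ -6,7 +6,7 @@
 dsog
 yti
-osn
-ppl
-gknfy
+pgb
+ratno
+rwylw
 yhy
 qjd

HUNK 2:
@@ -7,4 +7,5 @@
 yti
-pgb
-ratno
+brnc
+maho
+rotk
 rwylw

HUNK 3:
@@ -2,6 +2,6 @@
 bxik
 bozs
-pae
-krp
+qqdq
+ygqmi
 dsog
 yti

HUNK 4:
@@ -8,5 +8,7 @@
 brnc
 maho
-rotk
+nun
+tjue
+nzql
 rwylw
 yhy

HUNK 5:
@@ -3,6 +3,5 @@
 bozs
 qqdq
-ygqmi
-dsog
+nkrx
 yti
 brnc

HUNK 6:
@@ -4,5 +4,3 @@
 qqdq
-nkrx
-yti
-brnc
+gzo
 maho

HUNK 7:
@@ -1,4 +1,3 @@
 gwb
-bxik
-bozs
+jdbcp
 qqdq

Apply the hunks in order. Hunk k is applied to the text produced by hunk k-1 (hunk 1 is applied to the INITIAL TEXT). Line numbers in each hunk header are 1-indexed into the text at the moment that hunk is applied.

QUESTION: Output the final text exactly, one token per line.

Answer: gwb
jdbcp
qqdq
gzo
maho
nun
tjue
nzql
rwylw
yhy
qjd
zfko

Derivation:
Hunk 1: at line 6 remove [osn,ppl,gknfy] add [pgb,ratno,rwylw] -> 13 lines: gwb bxik bozs pae krp dsog yti pgb ratno rwylw yhy qjd zfko
Hunk 2: at line 7 remove [pgb,ratno] add [brnc,maho,rotk] -> 14 lines: gwb bxik bozs pae krp dsog yti brnc maho rotk rwylw yhy qjd zfko
Hunk 3: at line 2 remove [pae,krp] add [qqdq,ygqmi] -> 14 lines: gwb bxik bozs qqdq ygqmi dsog yti brnc maho rotk rwylw yhy qjd zfko
Hunk 4: at line 8 remove [rotk] add [nun,tjue,nzql] -> 16 lines: gwb bxik bozs qqdq ygqmi dsog yti brnc maho nun tjue nzql rwylw yhy qjd zfko
Hunk 5: at line 3 remove [ygqmi,dsog] add [nkrx] -> 15 lines: gwb bxik bozs qqdq nkrx yti brnc maho nun tjue nzql rwylw yhy qjd zfko
Hunk 6: at line 4 remove [nkrx,yti,brnc] add [gzo] -> 13 lines: gwb bxik bozs qqdq gzo maho nun tjue nzql rwylw yhy qjd zfko
Hunk 7: at line 1 remove [bxik,bozs] add [jdbcp] -> 12 lines: gwb jdbcp qqdq gzo maho nun tjue nzql rwylw yhy qjd zfko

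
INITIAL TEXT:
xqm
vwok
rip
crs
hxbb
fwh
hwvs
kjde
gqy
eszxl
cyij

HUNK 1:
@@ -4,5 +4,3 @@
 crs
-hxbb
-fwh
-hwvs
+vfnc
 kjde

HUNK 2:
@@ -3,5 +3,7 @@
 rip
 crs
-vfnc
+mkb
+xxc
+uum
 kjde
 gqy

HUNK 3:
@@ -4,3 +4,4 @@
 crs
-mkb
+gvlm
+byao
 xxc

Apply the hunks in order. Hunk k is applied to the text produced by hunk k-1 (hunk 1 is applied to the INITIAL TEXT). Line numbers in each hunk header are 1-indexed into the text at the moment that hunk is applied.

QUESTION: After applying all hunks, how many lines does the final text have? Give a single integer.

Hunk 1: at line 4 remove [hxbb,fwh,hwvs] add [vfnc] -> 9 lines: xqm vwok rip crs vfnc kjde gqy eszxl cyij
Hunk 2: at line 3 remove [vfnc] add [mkb,xxc,uum] -> 11 lines: xqm vwok rip crs mkb xxc uum kjde gqy eszxl cyij
Hunk 3: at line 4 remove [mkb] add [gvlm,byao] -> 12 lines: xqm vwok rip crs gvlm byao xxc uum kjde gqy eszxl cyij
Final line count: 12

Answer: 12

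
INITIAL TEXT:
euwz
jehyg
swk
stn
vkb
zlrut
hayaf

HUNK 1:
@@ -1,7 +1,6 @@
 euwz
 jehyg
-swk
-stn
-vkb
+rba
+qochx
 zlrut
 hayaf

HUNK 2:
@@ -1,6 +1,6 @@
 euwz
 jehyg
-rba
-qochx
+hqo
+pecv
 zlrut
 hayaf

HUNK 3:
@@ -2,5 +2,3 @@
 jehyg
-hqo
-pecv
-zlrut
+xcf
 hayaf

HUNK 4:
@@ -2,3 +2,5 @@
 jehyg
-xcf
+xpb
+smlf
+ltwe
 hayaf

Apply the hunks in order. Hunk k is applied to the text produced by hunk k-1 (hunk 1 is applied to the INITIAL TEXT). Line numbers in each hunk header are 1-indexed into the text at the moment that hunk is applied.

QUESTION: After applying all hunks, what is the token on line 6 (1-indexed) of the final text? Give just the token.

Hunk 1: at line 1 remove [swk,stn,vkb] add [rba,qochx] -> 6 lines: euwz jehyg rba qochx zlrut hayaf
Hunk 2: at line 1 remove [rba,qochx] add [hqo,pecv] -> 6 lines: euwz jehyg hqo pecv zlrut hayaf
Hunk 3: at line 2 remove [hqo,pecv,zlrut] add [xcf] -> 4 lines: euwz jehyg xcf hayaf
Hunk 4: at line 2 remove [xcf] add [xpb,smlf,ltwe] -> 6 lines: euwz jehyg xpb smlf ltwe hayaf
Final line 6: hayaf

Answer: hayaf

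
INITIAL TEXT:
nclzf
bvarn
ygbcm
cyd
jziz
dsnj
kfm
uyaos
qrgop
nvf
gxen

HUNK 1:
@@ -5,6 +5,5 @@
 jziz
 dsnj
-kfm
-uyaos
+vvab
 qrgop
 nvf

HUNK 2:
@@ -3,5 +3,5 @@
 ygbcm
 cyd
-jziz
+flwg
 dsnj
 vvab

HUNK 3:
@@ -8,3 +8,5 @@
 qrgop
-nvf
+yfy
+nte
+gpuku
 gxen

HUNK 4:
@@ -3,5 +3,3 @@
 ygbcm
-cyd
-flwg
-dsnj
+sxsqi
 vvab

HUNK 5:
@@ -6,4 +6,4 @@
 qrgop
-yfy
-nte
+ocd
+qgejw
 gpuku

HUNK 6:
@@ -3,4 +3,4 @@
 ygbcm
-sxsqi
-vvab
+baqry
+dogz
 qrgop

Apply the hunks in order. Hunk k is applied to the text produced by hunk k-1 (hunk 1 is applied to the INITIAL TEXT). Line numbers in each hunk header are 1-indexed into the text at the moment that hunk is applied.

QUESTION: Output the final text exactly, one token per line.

Hunk 1: at line 5 remove [kfm,uyaos] add [vvab] -> 10 lines: nclzf bvarn ygbcm cyd jziz dsnj vvab qrgop nvf gxen
Hunk 2: at line 3 remove [jziz] add [flwg] -> 10 lines: nclzf bvarn ygbcm cyd flwg dsnj vvab qrgop nvf gxen
Hunk 3: at line 8 remove [nvf] add [yfy,nte,gpuku] -> 12 lines: nclzf bvarn ygbcm cyd flwg dsnj vvab qrgop yfy nte gpuku gxen
Hunk 4: at line 3 remove [cyd,flwg,dsnj] add [sxsqi] -> 10 lines: nclzf bvarn ygbcm sxsqi vvab qrgop yfy nte gpuku gxen
Hunk 5: at line 6 remove [yfy,nte] add [ocd,qgejw] -> 10 lines: nclzf bvarn ygbcm sxsqi vvab qrgop ocd qgejw gpuku gxen
Hunk 6: at line 3 remove [sxsqi,vvab] add [baqry,dogz] -> 10 lines: nclzf bvarn ygbcm baqry dogz qrgop ocd qgejw gpuku gxen

Answer: nclzf
bvarn
ygbcm
baqry
dogz
qrgop
ocd
qgejw
gpuku
gxen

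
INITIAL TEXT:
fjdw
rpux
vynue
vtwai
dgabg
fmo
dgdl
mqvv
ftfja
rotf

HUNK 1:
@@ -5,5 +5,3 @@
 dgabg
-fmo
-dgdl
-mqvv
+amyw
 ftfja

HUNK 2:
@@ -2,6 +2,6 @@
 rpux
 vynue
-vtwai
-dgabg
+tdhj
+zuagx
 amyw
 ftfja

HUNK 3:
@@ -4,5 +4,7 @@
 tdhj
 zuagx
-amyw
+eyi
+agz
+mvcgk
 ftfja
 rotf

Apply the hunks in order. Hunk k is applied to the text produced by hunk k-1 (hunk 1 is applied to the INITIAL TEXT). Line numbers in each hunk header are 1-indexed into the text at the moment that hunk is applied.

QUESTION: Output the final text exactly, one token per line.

Answer: fjdw
rpux
vynue
tdhj
zuagx
eyi
agz
mvcgk
ftfja
rotf

Derivation:
Hunk 1: at line 5 remove [fmo,dgdl,mqvv] add [amyw] -> 8 lines: fjdw rpux vynue vtwai dgabg amyw ftfja rotf
Hunk 2: at line 2 remove [vtwai,dgabg] add [tdhj,zuagx] -> 8 lines: fjdw rpux vynue tdhj zuagx amyw ftfja rotf
Hunk 3: at line 4 remove [amyw] add [eyi,agz,mvcgk] -> 10 lines: fjdw rpux vynue tdhj zuagx eyi agz mvcgk ftfja rotf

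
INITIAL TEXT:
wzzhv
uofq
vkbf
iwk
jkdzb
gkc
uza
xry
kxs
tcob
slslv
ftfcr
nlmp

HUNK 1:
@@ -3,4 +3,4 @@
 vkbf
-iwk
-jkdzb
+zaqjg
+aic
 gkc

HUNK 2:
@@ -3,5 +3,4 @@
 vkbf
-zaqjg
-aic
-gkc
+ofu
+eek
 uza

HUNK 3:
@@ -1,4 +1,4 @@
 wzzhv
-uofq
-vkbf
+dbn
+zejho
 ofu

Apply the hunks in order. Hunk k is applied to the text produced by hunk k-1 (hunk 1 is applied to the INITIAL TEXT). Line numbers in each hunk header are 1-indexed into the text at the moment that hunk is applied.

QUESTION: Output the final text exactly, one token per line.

Hunk 1: at line 3 remove [iwk,jkdzb] add [zaqjg,aic] -> 13 lines: wzzhv uofq vkbf zaqjg aic gkc uza xry kxs tcob slslv ftfcr nlmp
Hunk 2: at line 3 remove [zaqjg,aic,gkc] add [ofu,eek] -> 12 lines: wzzhv uofq vkbf ofu eek uza xry kxs tcob slslv ftfcr nlmp
Hunk 3: at line 1 remove [uofq,vkbf] add [dbn,zejho] -> 12 lines: wzzhv dbn zejho ofu eek uza xry kxs tcob slslv ftfcr nlmp

Answer: wzzhv
dbn
zejho
ofu
eek
uza
xry
kxs
tcob
slslv
ftfcr
nlmp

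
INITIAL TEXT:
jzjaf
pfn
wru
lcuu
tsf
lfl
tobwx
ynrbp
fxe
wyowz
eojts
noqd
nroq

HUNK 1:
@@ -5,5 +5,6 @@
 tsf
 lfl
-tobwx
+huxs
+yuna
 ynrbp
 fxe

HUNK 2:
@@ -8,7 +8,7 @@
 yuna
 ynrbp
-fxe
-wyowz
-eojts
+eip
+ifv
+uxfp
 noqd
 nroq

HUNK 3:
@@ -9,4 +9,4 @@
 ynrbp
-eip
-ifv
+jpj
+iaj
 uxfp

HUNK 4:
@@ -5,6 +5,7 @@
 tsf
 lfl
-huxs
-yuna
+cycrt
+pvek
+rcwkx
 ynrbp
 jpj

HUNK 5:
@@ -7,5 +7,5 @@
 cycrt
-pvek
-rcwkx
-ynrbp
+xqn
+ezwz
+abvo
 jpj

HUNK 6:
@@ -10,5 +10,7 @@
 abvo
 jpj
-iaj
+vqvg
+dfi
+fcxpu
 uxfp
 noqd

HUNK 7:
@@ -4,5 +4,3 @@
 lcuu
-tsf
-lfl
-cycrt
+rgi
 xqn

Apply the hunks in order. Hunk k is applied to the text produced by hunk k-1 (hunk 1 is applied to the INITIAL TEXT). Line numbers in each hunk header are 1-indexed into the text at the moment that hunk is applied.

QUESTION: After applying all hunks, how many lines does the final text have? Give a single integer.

Hunk 1: at line 5 remove [tobwx] add [huxs,yuna] -> 14 lines: jzjaf pfn wru lcuu tsf lfl huxs yuna ynrbp fxe wyowz eojts noqd nroq
Hunk 2: at line 8 remove [fxe,wyowz,eojts] add [eip,ifv,uxfp] -> 14 lines: jzjaf pfn wru lcuu tsf lfl huxs yuna ynrbp eip ifv uxfp noqd nroq
Hunk 3: at line 9 remove [eip,ifv] add [jpj,iaj] -> 14 lines: jzjaf pfn wru lcuu tsf lfl huxs yuna ynrbp jpj iaj uxfp noqd nroq
Hunk 4: at line 5 remove [huxs,yuna] add [cycrt,pvek,rcwkx] -> 15 lines: jzjaf pfn wru lcuu tsf lfl cycrt pvek rcwkx ynrbp jpj iaj uxfp noqd nroq
Hunk 5: at line 7 remove [pvek,rcwkx,ynrbp] add [xqn,ezwz,abvo] -> 15 lines: jzjaf pfn wru lcuu tsf lfl cycrt xqn ezwz abvo jpj iaj uxfp noqd nroq
Hunk 6: at line 10 remove [iaj] add [vqvg,dfi,fcxpu] -> 17 lines: jzjaf pfn wru lcuu tsf lfl cycrt xqn ezwz abvo jpj vqvg dfi fcxpu uxfp noqd nroq
Hunk 7: at line 4 remove [tsf,lfl,cycrt] add [rgi] -> 15 lines: jzjaf pfn wru lcuu rgi xqn ezwz abvo jpj vqvg dfi fcxpu uxfp noqd nroq
Final line count: 15

Answer: 15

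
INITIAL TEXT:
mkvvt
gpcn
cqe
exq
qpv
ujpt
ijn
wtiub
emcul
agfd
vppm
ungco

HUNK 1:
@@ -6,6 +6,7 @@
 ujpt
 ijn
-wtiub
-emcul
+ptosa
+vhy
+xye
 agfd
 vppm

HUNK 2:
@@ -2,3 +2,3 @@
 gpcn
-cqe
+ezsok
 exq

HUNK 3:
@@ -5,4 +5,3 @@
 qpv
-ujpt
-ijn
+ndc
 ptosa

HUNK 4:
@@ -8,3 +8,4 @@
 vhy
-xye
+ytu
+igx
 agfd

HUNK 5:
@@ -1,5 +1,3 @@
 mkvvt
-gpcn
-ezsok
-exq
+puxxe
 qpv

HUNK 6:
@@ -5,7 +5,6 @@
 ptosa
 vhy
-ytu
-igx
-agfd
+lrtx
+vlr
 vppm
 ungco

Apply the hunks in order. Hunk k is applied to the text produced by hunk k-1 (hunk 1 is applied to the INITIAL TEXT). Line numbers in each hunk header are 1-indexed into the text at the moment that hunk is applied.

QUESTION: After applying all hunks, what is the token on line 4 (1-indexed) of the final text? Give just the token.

Hunk 1: at line 6 remove [wtiub,emcul] add [ptosa,vhy,xye] -> 13 lines: mkvvt gpcn cqe exq qpv ujpt ijn ptosa vhy xye agfd vppm ungco
Hunk 2: at line 2 remove [cqe] add [ezsok] -> 13 lines: mkvvt gpcn ezsok exq qpv ujpt ijn ptosa vhy xye agfd vppm ungco
Hunk 3: at line 5 remove [ujpt,ijn] add [ndc] -> 12 lines: mkvvt gpcn ezsok exq qpv ndc ptosa vhy xye agfd vppm ungco
Hunk 4: at line 8 remove [xye] add [ytu,igx] -> 13 lines: mkvvt gpcn ezsok exq qpv ndc ptosa vhy ytu igx agfd vppm ungco
Hunk 5: at line 1 remove [gpcn,ezsok,exq] add [puxxe] -> 11 lines: mkvvt puxxe qpv ndc ptosa vhy ytu igx agfd vppm ungco
Hunk 6: at line 5 remove [ytu,igx,agfd] add [lrtx,vlr] -> 10 lines: mkvvt puxxe qpv ndc ptosa vhy lrtx vlr vppm ungco
Final line 4: ndc

Answer: ndc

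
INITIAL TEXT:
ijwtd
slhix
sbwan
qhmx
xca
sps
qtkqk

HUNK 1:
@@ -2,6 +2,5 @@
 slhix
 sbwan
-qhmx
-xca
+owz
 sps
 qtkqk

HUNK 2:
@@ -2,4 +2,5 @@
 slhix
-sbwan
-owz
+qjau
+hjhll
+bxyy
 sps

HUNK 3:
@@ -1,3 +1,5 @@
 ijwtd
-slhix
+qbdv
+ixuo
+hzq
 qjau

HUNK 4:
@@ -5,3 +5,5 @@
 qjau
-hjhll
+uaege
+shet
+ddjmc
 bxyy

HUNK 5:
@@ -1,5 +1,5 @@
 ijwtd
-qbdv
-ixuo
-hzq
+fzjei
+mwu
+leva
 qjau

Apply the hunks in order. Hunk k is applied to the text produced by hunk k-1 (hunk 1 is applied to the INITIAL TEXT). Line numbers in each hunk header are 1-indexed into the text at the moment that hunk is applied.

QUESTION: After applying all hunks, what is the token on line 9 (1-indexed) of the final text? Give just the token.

Answer: bxyy

Derivation:
Hunk 1: at line 2 remove [qhmx,xca] add [owz] -> 6 lines: ijwtd slhix sbwan owz sps qtkqk
Hunk 2: at line 2 remove [sbwan,owz] add [qjau,hjhll,bxyy] -> 7 lines: ijwtd slhix qjau hjhll bxyy sps qtkqk
Hunk 3: at line 1 remove [slhix] add [qbdv,ixuo,hzq] -> 9 lines: ijwtd qbdv ixuo hzq qjau hjhll bxyy sps qtkqk
Hunk 4: at line 5 remove [hjhll] add [uaege,shet,ddjmc] -> 11 lines: ijwtd qbdv ixuo hzq qjau uaege shet ddjmc bxyy sps qtkqk
Hunk 5: at line 1 remove [qbdv,ixuo,hzq] add [fzjei,mwu,leva] -> 11 lines: ijwtd fzjei mwu leva qjau uaege shet ddjmc bxyy sps qtkqk
Final line 9: bxyy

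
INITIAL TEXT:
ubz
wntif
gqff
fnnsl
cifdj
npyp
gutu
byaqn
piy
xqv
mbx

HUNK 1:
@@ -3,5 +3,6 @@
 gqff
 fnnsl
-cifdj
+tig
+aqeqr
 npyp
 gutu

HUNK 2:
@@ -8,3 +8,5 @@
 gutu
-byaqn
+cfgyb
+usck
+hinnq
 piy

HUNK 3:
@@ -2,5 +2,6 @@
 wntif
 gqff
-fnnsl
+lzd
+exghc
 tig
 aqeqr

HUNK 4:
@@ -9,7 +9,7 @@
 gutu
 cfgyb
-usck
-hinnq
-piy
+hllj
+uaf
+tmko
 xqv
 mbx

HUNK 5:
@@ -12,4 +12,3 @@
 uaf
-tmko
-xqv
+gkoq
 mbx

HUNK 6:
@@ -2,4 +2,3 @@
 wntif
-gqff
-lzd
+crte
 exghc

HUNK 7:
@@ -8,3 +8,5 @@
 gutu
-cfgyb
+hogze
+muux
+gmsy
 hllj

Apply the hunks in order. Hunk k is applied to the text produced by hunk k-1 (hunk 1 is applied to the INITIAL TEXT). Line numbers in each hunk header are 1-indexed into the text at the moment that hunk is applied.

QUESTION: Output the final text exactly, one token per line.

Hunk 1: at line 3 remove [cifdj] add [tig,aqeqr] -> 12 lines: ubz wntif gqff fnnsl tig aqeqr npyp gutu byaqn piy xqv mbx
Hunk 2: at line 8 remove [byaqn] add [cfgyb,usck,hinnq] -> 14 lines: ubz wntif gqff fnnsl tig aqeqr npyp gutu cfgyb usck hinnq piy xqv mbx
Hunk 3: at line 2 remove [fnnsl] add [lzd,exghc] -> 15 lines: ubz wntif gqff lzd exghc tig aqeqr npyp gutu cfgyb usck hinnq piy xqv mbx
Hunk 4: at line 9 remove [usck,hinnq,piy] add [hllj,uaf,tmko] -> 15 lines: ubz wntif gqff lzd exghc tig aqeqr npyp gutu cfgyb hllj uaf tmko xqv mbx
Hunk 5: at line 12 remove [tmko,xqv] add [gkoq] -> 14 lines: ubz wntif gqff lzd exghc tig aqeqr npyp gutu cfgyb hllj uaf gkoq mbx
Hunk 6: at line 2 remove [gqff,lzd] add [crte] -> 13 lines: ubz wntif crte exghc tig aqeqr npyp gutu cfgyb hllj uaf gkoq mbx
Hunk 7: at line 8 remove [cfgyb] add [hogze,muux,gmsy] -> 15 lines: ubz wntif crte exghc tig aqeqr npyp gutu hogze muux gmsy hllj uaf gkoq mbx

Answer: ubz
wntif
crte
exghc
tig
aqeqr
npyp
gutu
hogze
muux
gmsy
hllj
uaf
gkoq
mbx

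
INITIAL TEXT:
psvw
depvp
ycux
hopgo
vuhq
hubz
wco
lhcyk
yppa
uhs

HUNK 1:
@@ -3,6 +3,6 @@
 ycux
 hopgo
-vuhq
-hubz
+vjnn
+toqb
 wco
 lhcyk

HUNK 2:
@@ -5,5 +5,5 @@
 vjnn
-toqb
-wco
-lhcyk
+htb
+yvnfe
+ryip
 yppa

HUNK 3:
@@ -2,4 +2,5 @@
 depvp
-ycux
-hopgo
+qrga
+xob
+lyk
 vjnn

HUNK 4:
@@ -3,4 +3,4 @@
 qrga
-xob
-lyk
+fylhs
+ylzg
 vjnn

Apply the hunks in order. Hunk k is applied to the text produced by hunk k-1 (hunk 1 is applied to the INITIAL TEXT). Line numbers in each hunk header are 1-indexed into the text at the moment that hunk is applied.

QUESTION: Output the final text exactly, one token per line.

Hunk 1: at line 3 remove [vuhq,hubz] add [vjnn,toqb] -> 10 lines: psvw depvp ycux hopgo vjnn toqb wco lhcyk yppa uhs
Hunk 2: at line 5 remove [toqb,wco,lhcyk] add [htb,yvnfe,ryip] -> 10 lines: psvw depvp ycux hopgo vjnn htb yvnfe ryip yppa uhs
Hunk 3: at line 2 remove [ycux,hopgo] add [qrga,xob,lyk] -> 11 lines: psvw depvp qrga xob lyk vjnn htb yvnfe ryip yppa uhs
Hunk 4: at line 3 remove [xob,lyk] add [fylhs,ylzg] -> 11 lines: psvw depvp qrga fylhs ylzg vjnn htb yvnfe ryip yppa uhs

Answer: psvw
depvp
qrga
fylhs
ylzg
vjnn
htb
yvnfe
ryip
yppa
uhs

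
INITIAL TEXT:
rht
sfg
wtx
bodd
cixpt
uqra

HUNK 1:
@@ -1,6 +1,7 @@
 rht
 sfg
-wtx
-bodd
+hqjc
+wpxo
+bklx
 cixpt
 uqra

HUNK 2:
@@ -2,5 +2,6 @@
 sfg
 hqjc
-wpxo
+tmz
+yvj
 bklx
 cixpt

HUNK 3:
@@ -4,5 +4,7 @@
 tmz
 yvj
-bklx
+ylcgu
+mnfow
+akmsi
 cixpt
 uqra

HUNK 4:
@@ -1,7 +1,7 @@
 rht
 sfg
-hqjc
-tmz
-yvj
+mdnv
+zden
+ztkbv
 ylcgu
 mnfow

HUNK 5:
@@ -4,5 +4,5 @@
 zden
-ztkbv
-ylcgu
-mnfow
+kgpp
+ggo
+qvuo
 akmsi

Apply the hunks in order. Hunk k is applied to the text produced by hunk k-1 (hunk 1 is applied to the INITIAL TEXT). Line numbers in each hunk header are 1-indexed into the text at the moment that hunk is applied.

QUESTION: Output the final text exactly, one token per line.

Answer: rht
sfg
mdnv
zden
kgpp
ggo
qvuo
akmsi
cixpt
uqra

Derivation:
Hunk 1: at line 1 remove [wtx,bodd] add [hqjc,wpxo,bklx] -> 7 lines: rht sfg hqjc wpxo bklx cixpt uqra
Hunk 2: at line 2 remove [wpxo] add [tmz,yvj] -> 8 lines: rht sfg hqjc tmz yvj bklx cixpt uqra
Hunk 3: at line 4 remove [bklx] add [ylcgu,mnfow,akmsi] -> 10 lines: rht sfg hqjc tmz yvj ylcgu mnfow akmsi cixpt uqra
Hunk 4: at line 1 remove [hqjc,tmz,yvj] add [mdnv,zden,ztkbv] -> 10 lines: rht sfg mdnv zden ztkbv ylcgu mnfow akmsi cixpt uqra
Hunk 5: at line 4 remove [ztkbv,ylcgu,mnfow] add [kgpp,ggo,qvuo] -> 10 lines: rht sfg mdnv zden kgpp ggo qvuo akmsi cixpt uqra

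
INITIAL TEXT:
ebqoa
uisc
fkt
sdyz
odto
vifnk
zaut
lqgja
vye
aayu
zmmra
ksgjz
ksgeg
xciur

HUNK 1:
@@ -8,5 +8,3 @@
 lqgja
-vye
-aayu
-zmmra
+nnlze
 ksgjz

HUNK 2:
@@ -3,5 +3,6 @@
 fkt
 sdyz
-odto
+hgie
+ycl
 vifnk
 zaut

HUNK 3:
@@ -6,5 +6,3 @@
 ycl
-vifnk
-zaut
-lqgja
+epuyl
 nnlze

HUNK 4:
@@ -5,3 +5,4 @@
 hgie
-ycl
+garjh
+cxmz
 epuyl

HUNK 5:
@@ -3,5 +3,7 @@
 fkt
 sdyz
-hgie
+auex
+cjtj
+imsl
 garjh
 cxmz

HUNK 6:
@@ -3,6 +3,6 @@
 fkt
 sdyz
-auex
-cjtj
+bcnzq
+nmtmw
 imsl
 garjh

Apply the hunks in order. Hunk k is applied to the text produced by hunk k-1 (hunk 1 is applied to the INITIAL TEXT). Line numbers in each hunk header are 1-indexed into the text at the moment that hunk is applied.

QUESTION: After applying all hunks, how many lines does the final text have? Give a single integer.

Hunk 1: at line 8 remove [vye,aayu,zmmra] add [nnlze] -> 12 lines: ebqoa uisc fkt sdyz odto vifnk zaut lqgja nnlze ksgjz ksgeg xciur
Hunk 2: at line 3 remove [odto] add [hgie,ycl] -> 13 lines: ebqoa uisc fkt sdyz hgie ycl vifnk zaut lqgja nnlze ksgjz ksgeg xciur
Hunk 3: at line 6 remove [vifnk,zaut,lqgja] add [epuyl] -> 11 lines: ebqoa uisc fkt sdyz hgie ycl epuyl nnlze ksgjz ksgeg xciur
Hunk 4: at line 5 remove [ycl] add [garjh,cxmz] -> 12 lines: ebqoa uisc fkt sdyz hgie garjh cxmz epuyl nnlze ksgjz ksgeg xciur
Hunk 5: at line 3 remove [hgie] add [auex,cjtj,imsl] -> 14 lines: ebqoa uisc fkt sdyz auex cjtj imsl garjh cxmz epuyl nnlze ksgjz ksgeg xciur
Hunk 6: at line 3 remove [auex,cjtj] add [bcnzq,nmtmw] -> 14 lines: ebqoa uisc fkt sdyz bcnzq nmtmw imsl garjh cxmz epuyl nnlze ksgjz ksgeg xciur
Final line count: 14

Answer: 14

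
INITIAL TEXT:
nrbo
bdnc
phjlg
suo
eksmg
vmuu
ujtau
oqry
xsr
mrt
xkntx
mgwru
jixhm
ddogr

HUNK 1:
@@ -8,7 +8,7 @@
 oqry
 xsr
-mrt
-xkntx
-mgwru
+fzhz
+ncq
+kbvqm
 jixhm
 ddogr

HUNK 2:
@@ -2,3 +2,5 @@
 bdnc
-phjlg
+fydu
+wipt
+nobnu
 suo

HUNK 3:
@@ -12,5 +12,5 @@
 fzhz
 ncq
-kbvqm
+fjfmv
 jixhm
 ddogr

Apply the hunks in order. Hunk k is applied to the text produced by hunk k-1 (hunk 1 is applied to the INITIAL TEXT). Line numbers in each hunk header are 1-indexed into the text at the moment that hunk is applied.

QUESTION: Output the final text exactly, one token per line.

Hunk 1: at line 8 remove [mrt,xkntx,mgwru] add [fzhz,ncq,kbvqm] -> 14 lines: nrbo bdnc phjlg suo eksmg vmuu ujtau oqry xsr fzhz ncq kbvqm jixhm ddogr
Hunk 2: at line 2 remove [phjlg] add [fydu,wipt,nobnu] -> 16 lines: nrbo bdnc fydu wipt nobnu suo eksmg vmuu ujtau oqry xsr fzhz ncq kbvqm jixhm ddogr
Hunk 3: at line 12 remove [kbvqm] add [fjfmv] -> 16 lines: nrbo bdnc fydu wipt nobnu suo eksmg vmuu ujtau oqry xsr fzhz ncq fjfmv jixhm ddogr

Answer: nrbo
bdnc
fydu
wipt
nobnu
suo
eksmg
vmuu
ujtau
oqry
xsr
fzhz
ncq
fjfmv
jixhm
ddogr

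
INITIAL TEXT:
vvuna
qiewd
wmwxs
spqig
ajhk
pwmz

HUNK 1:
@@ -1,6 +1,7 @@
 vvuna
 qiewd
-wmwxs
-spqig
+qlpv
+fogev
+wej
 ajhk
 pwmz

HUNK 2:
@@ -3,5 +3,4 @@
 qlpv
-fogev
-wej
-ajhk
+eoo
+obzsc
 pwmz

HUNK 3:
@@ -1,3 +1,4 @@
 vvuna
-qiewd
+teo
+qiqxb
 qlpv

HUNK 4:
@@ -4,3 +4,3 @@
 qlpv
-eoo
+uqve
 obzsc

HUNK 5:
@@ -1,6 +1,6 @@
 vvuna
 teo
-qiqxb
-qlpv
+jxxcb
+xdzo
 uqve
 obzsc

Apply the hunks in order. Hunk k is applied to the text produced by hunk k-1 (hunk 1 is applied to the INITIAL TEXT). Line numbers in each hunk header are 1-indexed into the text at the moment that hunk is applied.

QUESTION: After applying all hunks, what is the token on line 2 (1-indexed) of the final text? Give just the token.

Hunk 1: at line 1 remove [wmwxs,spqig] add [qlpv,fogev,wej] -> 7 lines: vvuna qiewd qlpv fogev wej ajhk pwmz
Hunk 2: at line 3 remove [fogev,wej,ajhk] add [eoo,obzsc] -> 6 lines: vvuna qiewd qlpv eoo obzsc pwmz
Hunk 3: at line 1 remove [qiewd] add [teo,qiqxb] -> 7 lines: vvuna teo qiqxb qlpv eoo obzsc pwmz
Hunk 4: at line 4 remove [eoo] add [uqve] -> 7 lines: vvuna teo qiqxb qlpv uqve obzsc pwmz
Hunk 5: at line 1 remove [qiqxb,qlpv] add [jxxcb,xdzo] -> 7 lines: vvuna teo jxxcb xdzo uqve obzsc pwmz
Final line 2: teo

Answer: teo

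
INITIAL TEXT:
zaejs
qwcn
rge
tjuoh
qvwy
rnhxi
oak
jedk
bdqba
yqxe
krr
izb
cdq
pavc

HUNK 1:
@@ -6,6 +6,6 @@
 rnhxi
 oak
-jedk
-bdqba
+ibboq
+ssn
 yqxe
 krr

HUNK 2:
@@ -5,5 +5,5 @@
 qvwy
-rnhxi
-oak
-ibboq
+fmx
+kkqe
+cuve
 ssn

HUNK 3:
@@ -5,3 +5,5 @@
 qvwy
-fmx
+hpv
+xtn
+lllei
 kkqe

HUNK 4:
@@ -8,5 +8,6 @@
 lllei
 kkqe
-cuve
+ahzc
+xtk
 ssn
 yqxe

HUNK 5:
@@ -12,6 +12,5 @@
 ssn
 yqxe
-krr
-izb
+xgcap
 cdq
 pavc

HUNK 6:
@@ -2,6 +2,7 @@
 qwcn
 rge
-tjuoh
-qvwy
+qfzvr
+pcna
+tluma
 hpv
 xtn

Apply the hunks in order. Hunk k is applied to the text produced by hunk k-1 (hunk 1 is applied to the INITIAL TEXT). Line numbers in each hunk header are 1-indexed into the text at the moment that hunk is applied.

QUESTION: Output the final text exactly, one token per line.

Answer: zaejs
qwcn
rge
qfzvr
pcna
tluma
hpv
xtn
lllei
kkqe
ahzc
xtk
ssn
yqxe
xgcap
cdq
pavc

Derivation:
Hunk 1: at line 6 remove [jedk,bdqba] add [ibboq,ssn] -> 14 lines: zaejs qwcn rge tjuoh qvwy rnhxi oak ibboq ssn yqxe krr izb cdq pavc
Hunk 2: at line 5 remove [rnhxi,oak,ibboq] add [fmx,kkqe,cuve] -> 14 lines: zaejs qwcn rge tjuoh qvwy fmx kkqe cuve ssn yqxe krr izb cdq pavc
Hunk 3: at line 5 remove [fmx] add [hpv,xtn,lllei] -> 16 lines: zaejs qwcn rge tjuoh qvwy hpv xtn lllei kkqe cuve ssn yqxe krr izb cdq pavc
Hunk 4: at line 8 remove [cuve] add [ahzc,xtk] -> 17 lines: zaejs qwcn rge tjuoh qvwy hpv xtn lllei kkqe ahzc xtk ssn yqxe krr izb cdq pavc
Hunk 5: at line 12 remove [krr,izb] add [xgcap] -> 16 lines: zaejs qwcn rge tjuoh qvwy hpv xtn lllei kkqe ahzc xtk ssn yqxe xgcap cdq pavc
Hunk 6: at line 2 remove [tjuoh,qvwy] add [qfzvr,pcna,tluma] -> 17 lines: zaejs qwcn rge qfzvr pcna tluma hpv xtn lllei kkqe ahzc xtk ssn yqxe xgcap cdq pavc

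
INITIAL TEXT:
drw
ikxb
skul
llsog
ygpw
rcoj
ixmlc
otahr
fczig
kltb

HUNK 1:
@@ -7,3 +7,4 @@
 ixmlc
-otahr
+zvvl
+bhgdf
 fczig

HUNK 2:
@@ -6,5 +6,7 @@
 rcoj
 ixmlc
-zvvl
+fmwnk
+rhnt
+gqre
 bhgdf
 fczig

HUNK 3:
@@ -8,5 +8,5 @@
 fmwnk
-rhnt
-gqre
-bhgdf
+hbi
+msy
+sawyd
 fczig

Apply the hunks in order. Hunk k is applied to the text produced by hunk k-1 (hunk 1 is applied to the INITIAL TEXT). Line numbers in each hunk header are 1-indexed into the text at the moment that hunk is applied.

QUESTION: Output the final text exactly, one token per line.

Hunk 1: at line 7 remove [otahr] add [zvvl,bhgdf] -> 11 lines: drw ikxb skul llsog ygpw rcoj ixmlc zvvl bhgdf fczig kltb
Hunk 2: at line 6 remove [zvvl] add [fmwnk,rhnt,gqre] -> 13 lines: drw ikxb skul llsog ygpw rcoj ixmlc fmwnk rhnt gqre bhgdf fczig kltb
Hunk 3: at line 8 remove [rhnt,gqre,bhgdf] add [hbi,msy,sawyd] -> 13 lines: drw ikxb skul llsog ygpw rcoj ixmlc fmwnk hbi msy sawyd fczig kltb

Answer: drw
ikxb
skul
llsog
ygpw
rcoj
ixmlc
fmwnk
hbi
msy
sawyd
fczig
kltb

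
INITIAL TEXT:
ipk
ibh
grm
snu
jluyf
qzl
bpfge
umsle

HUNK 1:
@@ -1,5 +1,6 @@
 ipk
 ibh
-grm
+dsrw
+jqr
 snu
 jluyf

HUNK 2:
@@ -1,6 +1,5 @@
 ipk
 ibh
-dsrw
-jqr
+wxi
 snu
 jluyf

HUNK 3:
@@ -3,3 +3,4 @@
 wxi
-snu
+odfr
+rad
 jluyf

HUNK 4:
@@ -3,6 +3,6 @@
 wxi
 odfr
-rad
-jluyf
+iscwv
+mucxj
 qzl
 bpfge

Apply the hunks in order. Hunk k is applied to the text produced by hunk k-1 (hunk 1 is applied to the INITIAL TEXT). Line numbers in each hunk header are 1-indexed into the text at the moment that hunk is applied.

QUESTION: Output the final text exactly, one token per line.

Hunk 1: at line 1 remove [grm] add [dsrw,jqr] -> 9 lines: ipk ibh dsrw jqr snu jluyf qzl bpfge umsle
Hunk 2: at line 1 remove [dsrw,jqr] add [wxi] -> 8 lines: ipk ibh wxi snu jluyf qzl bpfge umsle
Hunk 3: at line 3 remove [snu] add [odfr,rad] -> 9 lines: ipk ibh wxi odfr rad jluyf qzl bpfge umsle
Hunk 4: at line 3 remove [rad,jluyf] add [iscwv,mucxj] -> 9 lines: ipk ibh wxi odfr iscwv mucxj qzl bpfge umsle

Answer: ipk
ibh
wxi
odfr
iscwv
mucxj
qzl
bpfge
umsle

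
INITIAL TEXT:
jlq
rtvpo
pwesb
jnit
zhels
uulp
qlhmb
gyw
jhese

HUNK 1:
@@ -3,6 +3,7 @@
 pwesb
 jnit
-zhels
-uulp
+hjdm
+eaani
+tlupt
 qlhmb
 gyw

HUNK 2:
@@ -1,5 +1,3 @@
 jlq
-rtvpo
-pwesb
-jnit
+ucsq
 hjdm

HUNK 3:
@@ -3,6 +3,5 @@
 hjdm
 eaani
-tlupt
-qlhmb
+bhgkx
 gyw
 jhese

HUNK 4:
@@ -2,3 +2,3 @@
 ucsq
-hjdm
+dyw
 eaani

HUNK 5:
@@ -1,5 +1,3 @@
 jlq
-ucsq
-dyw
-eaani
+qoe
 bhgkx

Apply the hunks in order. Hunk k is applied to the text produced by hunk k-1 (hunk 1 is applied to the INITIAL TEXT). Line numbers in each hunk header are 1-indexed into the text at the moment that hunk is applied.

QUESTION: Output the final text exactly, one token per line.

Answer: jlq
qoe
bhgkx
gyw
jhese

Derivation:
Hunk 1: at line 3 remove [zhels,uulp] add [hjdm,eaani,tlupt] -> 10 lines: jlq rtvpo pwesb jnit hjdm eaani tlupt qlhmb gyw jhese
Hunk 2: at line 1 remove [rtvpo,pwesb,jnit] add [ucsq] -> 8 lines: jlq ucsq hjdm eaani tlupt qlhmb gyw jhese
Hunk 3: at line 3 remove [tlupt,qlhmb] add [bhgkx] -> 7 lines: jlq ucsq hjdm eaani bhgkx gyw jhese
Hunk 4: at line 2 remove [hjdm] add [dyw] -> 7 lines: jlq ucsq dyw eaani bhgkx gyw jhese
Hunk 5: at line 1 remove [ucsq,dyw,eaani] add [qoe] -> 5 lines: jlq qoe bhgkx gyw jhese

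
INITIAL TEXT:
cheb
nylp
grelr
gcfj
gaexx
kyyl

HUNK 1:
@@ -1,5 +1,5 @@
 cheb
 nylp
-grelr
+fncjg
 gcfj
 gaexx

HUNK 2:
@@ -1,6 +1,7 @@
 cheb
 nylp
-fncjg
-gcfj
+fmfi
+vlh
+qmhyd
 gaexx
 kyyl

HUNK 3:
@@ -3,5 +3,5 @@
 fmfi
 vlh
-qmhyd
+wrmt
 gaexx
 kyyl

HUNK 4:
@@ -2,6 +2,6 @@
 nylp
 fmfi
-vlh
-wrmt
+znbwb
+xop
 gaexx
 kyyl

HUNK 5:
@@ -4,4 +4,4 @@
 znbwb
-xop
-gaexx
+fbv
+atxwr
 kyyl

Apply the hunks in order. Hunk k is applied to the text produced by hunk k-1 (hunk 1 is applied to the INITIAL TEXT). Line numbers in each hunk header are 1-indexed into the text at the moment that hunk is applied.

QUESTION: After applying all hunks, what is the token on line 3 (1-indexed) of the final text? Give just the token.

Answer: fmfi

Derivation:
Hunk 1: at line 1 remove [grelr] add [fncjg] -> 6 lines: cheb nylp fncjg gcfj gaexx kyyl
Hunk 2: at line 1 remove [fncjg,gcfj] add [fmfi,vlh,qmhyd] -> 7 lines: cheb nylp fmfi vlh qmhyd gaexx kyyl
Hunk 3: at line 3 remove [qmhyd] add [wrmt] -> 7 lines: cheb nylp fmfi vlh wrmt gaexx kyyl
Hunk 4: at line 2 remove [vlh,wrmt] add [znbwb,xop] -> 7 lines: cheb nylp fmfi znbwb xop gaexx kyyl
Hunk 5: at line 4 remove [xop,gaexx] add [fbv,atxwr] -> 7 lines: cheb nylp fmfi znbwb fbv atxwr kyyl
Final line 3: fmfi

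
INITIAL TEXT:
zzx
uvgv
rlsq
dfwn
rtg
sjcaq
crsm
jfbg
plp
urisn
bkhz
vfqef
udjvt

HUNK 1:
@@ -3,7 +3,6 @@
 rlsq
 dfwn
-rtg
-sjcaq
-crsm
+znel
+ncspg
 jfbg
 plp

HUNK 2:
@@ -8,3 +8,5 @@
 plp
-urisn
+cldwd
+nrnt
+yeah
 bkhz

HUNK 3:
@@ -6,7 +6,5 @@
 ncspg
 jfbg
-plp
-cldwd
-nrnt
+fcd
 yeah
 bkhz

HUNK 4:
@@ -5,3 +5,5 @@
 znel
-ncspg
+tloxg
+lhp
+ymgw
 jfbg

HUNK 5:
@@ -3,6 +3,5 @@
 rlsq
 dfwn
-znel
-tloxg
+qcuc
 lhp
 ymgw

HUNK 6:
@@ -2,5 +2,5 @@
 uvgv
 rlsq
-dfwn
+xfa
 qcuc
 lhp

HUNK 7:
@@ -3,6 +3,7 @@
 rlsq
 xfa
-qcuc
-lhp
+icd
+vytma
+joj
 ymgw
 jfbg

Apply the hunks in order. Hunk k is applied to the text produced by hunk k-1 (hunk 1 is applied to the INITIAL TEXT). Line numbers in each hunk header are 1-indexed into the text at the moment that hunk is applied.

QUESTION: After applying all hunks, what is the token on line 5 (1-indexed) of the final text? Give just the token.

Answer: icd

Derivation:
Hunk 1: at line 3 remove [rtg,sjcaq,crsm] add [znel,ncspg] -> 12 lines: zzx uvgv rlsq dfwn znel ncspg jfbg plp urisn bkhz vfqef udjvt
Hunk 2: at line 8 remove [urisn] add [cldwd,nrnt,yeah] -> 14 lines: zzx uvgv rlsq dfwn znel ncspg jfbg plp cldwd nrnt yeah bkhz vfqef udjvt
Hunk 3: at line 6 remove [plp,cldwd,nrnt] add [fcd] -> 12 lines: zzx uvgv rlsq dfwn znel ncspg jfbg fcd yeah bkhz vfqef udjvt
Hunk 4: at line 5 remove [ncspg] add [tloxg,lhp,ymgw] -> 14 lines: zzx uvgv rlsq dfwn znel tloxg lhp ymgw jfbg fcd yeah bkhz vfqef udjvt
Hunk 5: at line 3 remove [znel,tloxg] add [qcuc] -> 13 lines: zzx uvgv rlsq dfwn qcuc lhp ymgw jfbg fcd yeah bkhz vfqef udjvt
Hunk 6: at line 2 remove [dfwn] add [xfa] -> 13 lines: zzx uvgv rlsq xfa qcuc lhp ymgw jfbg fcd yeah bkhz vfqef udjvt
Hunk 7: at line 3 remove [qcuc,lhp] add [icd,vytma,joj] -> 14 lines: zzx uvgv rlsq xfa icd vytma joj ymgw jfbg fcd yeah bkhz vfqef udjvt
Final line 5: icd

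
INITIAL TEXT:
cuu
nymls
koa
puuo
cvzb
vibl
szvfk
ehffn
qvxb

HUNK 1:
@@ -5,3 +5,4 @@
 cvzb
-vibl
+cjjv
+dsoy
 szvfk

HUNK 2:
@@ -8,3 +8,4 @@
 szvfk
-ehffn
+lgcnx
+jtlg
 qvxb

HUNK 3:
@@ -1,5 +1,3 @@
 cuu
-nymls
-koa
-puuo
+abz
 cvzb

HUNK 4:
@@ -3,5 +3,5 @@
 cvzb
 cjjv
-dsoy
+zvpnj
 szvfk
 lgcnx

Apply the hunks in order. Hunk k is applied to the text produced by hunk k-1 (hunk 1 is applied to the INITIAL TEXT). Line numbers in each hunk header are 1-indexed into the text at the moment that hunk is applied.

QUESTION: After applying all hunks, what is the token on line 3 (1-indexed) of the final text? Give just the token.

Answer: cvzb

Derivation:
Hunk 1: at line 5 remove [vibl] add [cjjv,dsoy] -> 10 lines: cuu nymls koa puuo cvzb cjjv dsoy szvfk ehffn qvxb
Hunk 2: at line 8 remove [ehffn] add [lgcnx,jtlg] -> 11 lines: cuu nymls koa puuo cvzb cjjv dsoy szvfk lgcnx jtlg qvxb
Hunk 3: at line 1 remove [nymls,koa,puuo] add [abz] -> 9 lines: cuu abz cvzb cjjv dsoy szvfk lgcnx jtlg qvxb
Hunk 4: at line 3 remove [dsoy] add [zvpnj] -> 9 lines: cuu abz cvzb cjjv zvpnj szvfk lgcnx jtlg qvxb
Final line 3: cvzb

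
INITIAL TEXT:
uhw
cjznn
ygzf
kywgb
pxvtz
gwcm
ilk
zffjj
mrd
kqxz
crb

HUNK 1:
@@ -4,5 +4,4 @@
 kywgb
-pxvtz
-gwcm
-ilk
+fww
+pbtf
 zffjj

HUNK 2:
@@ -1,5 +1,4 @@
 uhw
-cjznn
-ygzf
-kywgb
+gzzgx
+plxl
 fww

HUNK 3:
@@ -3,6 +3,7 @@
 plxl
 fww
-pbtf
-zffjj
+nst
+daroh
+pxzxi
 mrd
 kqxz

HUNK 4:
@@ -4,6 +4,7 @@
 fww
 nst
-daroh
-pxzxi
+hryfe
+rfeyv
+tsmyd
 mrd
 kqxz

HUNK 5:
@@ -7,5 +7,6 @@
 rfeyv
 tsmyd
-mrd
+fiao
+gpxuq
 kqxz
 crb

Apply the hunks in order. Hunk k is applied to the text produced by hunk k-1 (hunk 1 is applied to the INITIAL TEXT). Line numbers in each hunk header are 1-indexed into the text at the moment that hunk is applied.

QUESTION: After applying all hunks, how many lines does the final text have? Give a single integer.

Hunk 1: at line 4 remove [pxvtz,gwcm,ilk] add [fww,pbtf] -> 10 lines: uhw cjznn ygzf kywgb fww pbtf zffjj mrd kqxz crb
Hunk 2: at line 1 remove [cjznn,ygzf,kywgb] add [gzzgx,plxl] -> 9 lines: uhw gzzgx plxl fww pbtf zffjj mrd kqxz crb
Hunk 3: at line 3 remove [pbtf,zffjj] add [nst,daroh,pxzxi] -> 10 lines: uhw gzzgx plxl fww nst daroh pxzxi mrd kqxz crb
Hunk 4: at line 4 remove [daroh,pxzxi] add [hryfe,rfeyv,tsmyd] -> 11 lines: uhw gzzgx plxl fww nst hryfe rfeyv tsmyd mrd kqxz crb
Hunk 5: at line 7 remove [mrd] add [fiao,gpxuq] -> 12 lines: uhw gzzgx plxl fww nst hryfe rfeyv tsmyd fiao gpxuq kqxz crb
Final line count: 12

Answer: 12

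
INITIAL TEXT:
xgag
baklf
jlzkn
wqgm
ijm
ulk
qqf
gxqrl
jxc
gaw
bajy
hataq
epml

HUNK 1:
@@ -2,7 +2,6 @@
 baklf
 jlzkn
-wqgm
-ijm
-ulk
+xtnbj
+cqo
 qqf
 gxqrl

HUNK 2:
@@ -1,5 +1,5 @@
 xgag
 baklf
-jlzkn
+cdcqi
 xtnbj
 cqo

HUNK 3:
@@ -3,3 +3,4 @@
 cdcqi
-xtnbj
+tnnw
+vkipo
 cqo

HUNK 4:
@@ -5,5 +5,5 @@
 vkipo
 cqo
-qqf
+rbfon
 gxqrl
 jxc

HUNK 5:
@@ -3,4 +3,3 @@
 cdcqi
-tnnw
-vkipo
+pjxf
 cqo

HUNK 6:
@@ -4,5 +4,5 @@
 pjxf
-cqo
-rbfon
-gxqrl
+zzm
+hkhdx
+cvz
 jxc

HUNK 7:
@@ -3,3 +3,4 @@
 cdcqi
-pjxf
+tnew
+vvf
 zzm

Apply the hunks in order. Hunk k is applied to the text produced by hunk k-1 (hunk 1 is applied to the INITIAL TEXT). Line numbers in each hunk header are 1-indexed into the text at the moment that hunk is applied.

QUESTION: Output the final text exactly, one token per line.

Answer: xgag
baklf
cdcqi
tnew
vvf
zzm
hkhdx
cvz
jxc
gaw
bajy
hataq
epml

Derivation:
Hunk 1: at line 2 remove [wqgm,ijm,ulk] add [xtnbj,cqo] -> 12 lines: xgag baklf jlzkn xtnbj cqo qqf gxqrl jxc gaw bajy hataq epml
Hunk 2: at line 1 remove [jlzkn] add [cdcqi] -> 12 lines: xgag baklf cdcqi xtnbj cqo qqf gxqrl jxc gaw bajy hataq epml
Hunk 3: at line 3 remove [xtnbj] add [tnnw,vkipo] -> 13 lines: xgag baklf cdcqi tnnw vkipo cqo qqf gxqrl jxc gaw bajy hataq epml
Hunk 4: at line 5 remove [qqf] add [rbfon] -> 13 lines: xgag baklf cdcqi tnnw vkipo cqo rbfon gxqrl jxc gaw bajy hataq epml
Hunk 5: at line 3 remove [tnnw,vkipo] add [pjxf] -> 12 lines: xgag baklf cdcqi pjxf cqo rbfon gxqrl jxc gaw bajy hataq epml
Hunk 6: at line 4 remove [cqo,rbfon,gxqrl] add [zzm,hkhdx,cvz] -> 12 lines: xgag baklf cdcqi pjxf zzm hkhdx cvz jxc gaw bajy hataq epml
Hunk 7: at line 3 remove [pjxf] add [tnew,vvf] -> 13 lines: xgag baklf cdcqi tnew vvf zzm hkhdx cvz jxc gaw bajy hataq epml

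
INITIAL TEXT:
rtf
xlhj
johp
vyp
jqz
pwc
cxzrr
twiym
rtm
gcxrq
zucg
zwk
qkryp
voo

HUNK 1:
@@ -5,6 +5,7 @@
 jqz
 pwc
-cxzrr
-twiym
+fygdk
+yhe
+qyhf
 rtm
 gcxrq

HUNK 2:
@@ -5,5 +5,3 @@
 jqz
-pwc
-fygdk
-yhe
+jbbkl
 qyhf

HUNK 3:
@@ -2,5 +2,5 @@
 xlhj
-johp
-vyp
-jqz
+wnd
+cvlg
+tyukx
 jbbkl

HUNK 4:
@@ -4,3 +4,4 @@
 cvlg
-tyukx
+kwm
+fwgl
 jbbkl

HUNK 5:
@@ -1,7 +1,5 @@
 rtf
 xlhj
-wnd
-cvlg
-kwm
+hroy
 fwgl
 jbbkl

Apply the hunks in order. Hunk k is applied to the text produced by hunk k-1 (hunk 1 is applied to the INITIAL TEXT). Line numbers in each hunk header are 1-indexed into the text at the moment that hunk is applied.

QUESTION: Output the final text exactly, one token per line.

Answer: rtf
xlhj
hroy
fwgl
jbbkl
qyhf
rtm
gcxrq
zucg
zwk
qkryp
voo

Derivation:
Hunk 1: at line 5 remove [cxzrr,twiym] add [fygdk,yhe,qyhf] -> 15 lines: rtf xlhj johp vyp jqz pwc fygdk yhe qyhf rtm gcxrq zucg zwk qkryp voo
Hunk 2: at line 5 remove [pwc,fygdk,yhe] add [jbbkl] -> 13 lines: rtf xlhj johp vyp jqz jbbkl qyhf rtm gcxrq zucg zwk qkryp voo
Hunk 3: at line 2 remove [johp,vyp,jqz] add [wnd,cvlg,tyukx] -> 13 lines: rtf xlhj wnd cvlg tyukx jbbkl qyhf rtm gcxrq zucg zwk qkryp voo
Hunk 4: at line 4 remove [tyukx] add [kwm,fwgl] -> 14 lines: rtf xlhj wnd cvlg kwm fwgl jbbkl qyhf rtm gcxrq zucg zwk qkryp voo
Hunk 5: at line 1 remove [wnd,cvlg,kwm] add [hroy] -> 12 lines: rtf xlhj hroy fwgl jbbkl qyhf rtm gcxrq zucg zwk qkryp voo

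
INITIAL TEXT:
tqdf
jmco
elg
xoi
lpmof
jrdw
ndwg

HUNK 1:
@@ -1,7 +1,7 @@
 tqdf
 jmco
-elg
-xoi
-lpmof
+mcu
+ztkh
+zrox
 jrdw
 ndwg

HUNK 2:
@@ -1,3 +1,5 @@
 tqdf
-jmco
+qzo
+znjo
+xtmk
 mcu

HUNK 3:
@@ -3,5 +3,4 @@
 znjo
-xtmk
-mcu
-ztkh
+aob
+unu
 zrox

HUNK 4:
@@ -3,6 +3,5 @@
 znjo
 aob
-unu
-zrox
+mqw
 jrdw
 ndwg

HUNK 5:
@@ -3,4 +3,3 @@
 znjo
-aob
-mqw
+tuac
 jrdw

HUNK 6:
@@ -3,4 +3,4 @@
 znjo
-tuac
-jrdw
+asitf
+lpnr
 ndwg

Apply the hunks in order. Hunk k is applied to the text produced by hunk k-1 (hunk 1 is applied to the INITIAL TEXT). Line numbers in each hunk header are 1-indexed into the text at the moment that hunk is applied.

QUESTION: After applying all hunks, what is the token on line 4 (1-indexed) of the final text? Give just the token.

Answer: asitf

Derivation:
Hunk 1: at line 1 remove [elg,xoi,lpmof] add [mcu,ztkh,zrox] -> 7 lines: tqdf jmco mcu ztkh zrox jrdw ndwg
Hunk 2: at line 1 remove [jmco] add [qzo,znjo,xtmk] -> 9 lines: tqdf qzo znjo xtmk mcu ztkh zrox jrdw ndwg
Hunk 3: at line 3 remove [xtmk,mcu,ztkh] add [aob,unu] -> 8 lines: tqdf qzo znjo aob unu zrox jrdw ndwg
Hunk 4: at line 3 remove [unu,zrox] add [mqw] -> 7 lines: tqdf qzo znjo aob mqw jrdw ndwg
Hunk 5: at line 3 remove [aob,mqw] add [tuac] -> 6 lines: tqdf qzo znjo tuac jrdw ndwg
Hunk 6: at line 3 remove [tuac,jrdw] add [asitf,lpnr] -> 6 lines: tqdf qzo znjo asitf lpnr ndwg
Final line 4: asitf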